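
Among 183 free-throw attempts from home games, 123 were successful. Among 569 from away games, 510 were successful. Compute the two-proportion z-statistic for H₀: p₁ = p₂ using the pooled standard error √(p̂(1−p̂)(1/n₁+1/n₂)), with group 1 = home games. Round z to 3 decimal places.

z = -7.228

p̂₁ = 123/183 = 0.67213, p̂₂ = 510/569 = 0.89631.
Pooled p̂ = (123+510)/(183+569) = 633/752 = 0.84176.
SE = √[p̂(1−p̂)(1/n₁+1/n₂)] = √[0.84176·0.15824·(1/183+1/569)] ≈ 0.031016.
z = -0.22418/0.031016 = -7.228.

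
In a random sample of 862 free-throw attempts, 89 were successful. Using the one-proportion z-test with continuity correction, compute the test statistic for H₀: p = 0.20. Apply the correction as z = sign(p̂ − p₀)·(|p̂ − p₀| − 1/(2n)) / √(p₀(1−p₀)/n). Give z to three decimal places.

Sample proportion p̂ = 89/862 = 0.10325. p̂ − p₀ = -0.096752.
1/(2n) = 0.000580.
Corrected numerator: |-0.096752| − 0.000580 = 0.096172.
Null standard error: √(0.20·0.80/862) = √0.000185615 = 0.013624.
z = (−)0.096172/0.013624 = -7.059.

z = -7.059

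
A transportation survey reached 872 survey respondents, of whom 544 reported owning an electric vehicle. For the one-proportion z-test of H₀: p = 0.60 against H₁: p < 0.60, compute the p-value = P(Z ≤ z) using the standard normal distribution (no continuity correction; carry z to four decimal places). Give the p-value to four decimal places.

p-value = 0.9248

The sample proportion is 544/872 = 0.62385.
SE₀ = √(0.60·0.40/872) = 0.016590.
z = (p̂ − p₀)/SE = (544/872 − 0.60)/0.016590 ≈ 1.4378.
p-value = P(Z ≤ z) with z = 1.4378 → 0.9248.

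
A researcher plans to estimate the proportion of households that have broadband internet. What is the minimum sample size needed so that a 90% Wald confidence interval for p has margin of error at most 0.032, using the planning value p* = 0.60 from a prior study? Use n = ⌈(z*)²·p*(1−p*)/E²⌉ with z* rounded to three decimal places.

n = 635

For 90% confidence, z* = 1.645.
p*(1−p*) = 0.2400.
(z*)²·p*(1−p*)/E² = 2.706025·0.2400/0.001024 = 634.225.
Rounding up, n = 635.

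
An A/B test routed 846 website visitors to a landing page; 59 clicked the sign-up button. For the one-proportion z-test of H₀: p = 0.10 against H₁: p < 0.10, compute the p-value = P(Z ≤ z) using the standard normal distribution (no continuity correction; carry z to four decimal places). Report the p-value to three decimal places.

Sample proportion p̂ = 59/846 = 0.06974.
Under H₀, SE = √(p₀(1−p₀)/n) = √(0.10·0.90/846) = √0.000106383 = 0.010314.
Test statistic (full precision, shown to 4 dp): z = (59/846 − 0.10)/SE₀ ≈ -2.9338.
p-value = P(Z ≤ z) with z = -2.9338 → 0.002.

p-value = 0.002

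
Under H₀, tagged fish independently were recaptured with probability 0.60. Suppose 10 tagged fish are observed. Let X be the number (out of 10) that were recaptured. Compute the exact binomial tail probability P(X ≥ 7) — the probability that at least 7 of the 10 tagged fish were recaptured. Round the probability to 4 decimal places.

X is binomial with n = 10 and p = 0.60.
P(X ≥ 7) = C(10,7)·0.60^7·0.40^3 + C(10,8)·0.60^8·0.40^2 + C(10,9)·0.60^9·0.40^1 + C(10,10)·0.60^10·0.40^0.
= 0.214991 + 0.120932 + 0.040311 + 0.006047 = 0.3823.

P = 0.3823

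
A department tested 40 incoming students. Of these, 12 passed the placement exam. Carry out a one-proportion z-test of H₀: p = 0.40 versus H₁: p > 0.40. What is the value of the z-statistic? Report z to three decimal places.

z = -1.291

The sample proportion is 12/40 = 0.30000.
Null standard error: √(0.40·0.60/40) = √0.006000000 = 0.077460.
z = (p̂ − p₀)/SE = (0.30000 − 0.40)/0.077460 = -1.291.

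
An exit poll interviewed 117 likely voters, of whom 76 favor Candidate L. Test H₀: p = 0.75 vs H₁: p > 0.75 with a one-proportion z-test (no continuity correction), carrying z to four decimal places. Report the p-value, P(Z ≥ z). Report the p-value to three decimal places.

p̂ = 76/117 = 0.64957.
Under H₀, SE = √(p₀(1−p₀)/n) = √(0.75·0.25/117) = √0.001602564 = 0.040032.
z = (p̂ − p₀)/SE = (76/117 − 0.75)/0.040032 ≈ -2.5087.
From the standard normal, P(Z ≥ z) = 0.994.

p-value = 0.994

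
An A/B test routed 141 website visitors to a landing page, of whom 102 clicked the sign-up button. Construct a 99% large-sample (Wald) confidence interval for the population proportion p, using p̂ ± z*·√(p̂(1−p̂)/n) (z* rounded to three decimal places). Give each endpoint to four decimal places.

p̂ = 102/141 = 0.72340.
SE = √(p̂(1−p̂)/n) = √(0.200091/141) = 0.037671.
z* = 2.576 at the 99% level.
Margin of error: 2.576 × 0.037671 = 0.09704.
Interval: 0.72340 ± 0.09704 → (0.6264, 0.8204).

(0.6264, 0.8204)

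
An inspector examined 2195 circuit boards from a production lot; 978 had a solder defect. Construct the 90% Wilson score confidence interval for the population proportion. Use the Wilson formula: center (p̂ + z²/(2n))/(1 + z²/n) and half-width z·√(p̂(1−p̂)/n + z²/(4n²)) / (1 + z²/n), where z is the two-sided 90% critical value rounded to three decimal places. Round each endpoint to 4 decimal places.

(0.4282, 0.4631)

Here p̂ = 978/2195 = 0.44556 and z = 1.645 (z² = 2.706025).
Denominator 1 + z²/n = 1 + 2.706025/2195 = 1.001233.
Center = (0.44556 + 0.000616)/1.001233 = 0.44563.
Radicand: p̂(1−p̂)/n + z²/(4n²) = 0.000112545 + 0.000000140 = 0.000112685.
Half-width = z·√(radicand)/denom = 1.645·0.010615/1.001233 = 0.01744.
CI: 0.44563 ± 0.01744 = (0.4282, 0.4631).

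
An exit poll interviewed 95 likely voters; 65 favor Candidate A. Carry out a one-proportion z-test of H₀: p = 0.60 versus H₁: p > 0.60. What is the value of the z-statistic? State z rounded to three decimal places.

p̂ = 65/95 = 0.68421.
Under H₀, SE = √(p₀(1−p₀)/n) = √(0.60·0.40/95) = √0.002526316 = 0.050262.
z = (0.68421 − 0.60)/0.050262 = 0.08421/0.050262 = 1.675.

z = 1.675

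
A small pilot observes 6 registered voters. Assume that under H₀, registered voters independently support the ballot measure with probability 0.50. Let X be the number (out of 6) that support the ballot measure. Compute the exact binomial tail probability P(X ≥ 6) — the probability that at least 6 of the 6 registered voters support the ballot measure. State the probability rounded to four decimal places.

P = 0.0156

X is binomial with n = 6 and p = 0.50.
P(X ≥ 6) = C(6,6)·0.50^6·0.50^0.
= 0.015625 = 0.0156.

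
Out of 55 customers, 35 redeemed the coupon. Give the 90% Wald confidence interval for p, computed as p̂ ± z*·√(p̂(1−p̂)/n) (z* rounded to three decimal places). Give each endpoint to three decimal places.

(0.530, 0.743)

p̂ = 35/55 = 0.63636.
SE(p̂) = √(0.63636·0.36364/55) = 0.064864.
For 90% confidence, z* = 1.645.
Margin = 1.645·0.064864 = 0.10670.
CI: 0.63636 ± 0.10670 = (0.530, 0.743).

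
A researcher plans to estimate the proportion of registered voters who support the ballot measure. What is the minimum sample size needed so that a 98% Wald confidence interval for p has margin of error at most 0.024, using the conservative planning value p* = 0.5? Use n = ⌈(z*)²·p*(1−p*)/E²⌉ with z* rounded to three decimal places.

n = 2349

z* = 2.326 at the 98% level.
p*(1−p*) = 0.2500.
(z*)²·p*(1−p*)/E² = 5.410276·0.2500/0.000576 = 2348.210.
Rounding up, n = 2349.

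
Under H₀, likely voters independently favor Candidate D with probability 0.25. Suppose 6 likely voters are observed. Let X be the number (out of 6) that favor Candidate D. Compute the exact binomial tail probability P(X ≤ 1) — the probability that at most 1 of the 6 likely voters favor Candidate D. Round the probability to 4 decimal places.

P = 0.5339

X ~ Binomial(n=6, p=0.25).
P(X ≤ 1) = C(6,0)·0.25^0·0.75^6 + C(6,1)·0.25^1·0.75^5.
= 0.177979 + 0.355957 = 0.5339.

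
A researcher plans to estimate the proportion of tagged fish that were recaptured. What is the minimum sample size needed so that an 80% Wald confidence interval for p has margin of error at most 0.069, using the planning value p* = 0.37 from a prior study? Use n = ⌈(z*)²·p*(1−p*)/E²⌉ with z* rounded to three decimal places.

n = 81

The 80% critical value is z* = 1.282.
p*(1−p*) = 0.2331.
(z*)²·p*(1−p*)/E² = 1.643524·0.2331/0.004761 = 80.467.
⌈80.467⌉ = 81.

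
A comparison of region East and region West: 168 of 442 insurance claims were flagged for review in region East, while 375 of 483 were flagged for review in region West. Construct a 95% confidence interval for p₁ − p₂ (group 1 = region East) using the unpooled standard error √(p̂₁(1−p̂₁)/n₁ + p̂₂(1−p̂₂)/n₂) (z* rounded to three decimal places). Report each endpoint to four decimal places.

(-0.4549, -0.3378)

p̂₁ = 0.38009, p̂₂ = 0.77640, so the observed difference is -0.39631.
Unpooled SE = √(p̂₁(1−p̂₁)/n₁ + p̂₂(1−p̂₂)/n₂) = √(0.000533081 + 0.000359429) = 0.029875.
z* = 1.960 at the 95% level. Margin of error = 0.05855.
CI: -0.39631 ± 0.05855 = (-0.4549, -0.3378).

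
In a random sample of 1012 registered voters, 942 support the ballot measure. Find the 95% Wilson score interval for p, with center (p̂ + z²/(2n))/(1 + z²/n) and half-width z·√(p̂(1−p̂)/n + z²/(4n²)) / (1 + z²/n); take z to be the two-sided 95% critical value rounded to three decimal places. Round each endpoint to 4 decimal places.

p̂ = 942/1012 = 0.93083; z = 1.960, so z² = 3.841600.
1 + z²/n = 1.003796.
Center = (0.93083 + 0.001898)/1.003796 = 0.92920.
Radicand: p̂(1−p̂)/n + z²/(4n²) = 0.000063622 + 0.000000938 = 0.000064560.
Half-width = z·√(radicand)/denom = 1.960·0.008035/1.003796 = 0.01569.
CI: 0.92920 ± 0.01569 = (0.9135, 0.9449).

(0.9135, 0.9449)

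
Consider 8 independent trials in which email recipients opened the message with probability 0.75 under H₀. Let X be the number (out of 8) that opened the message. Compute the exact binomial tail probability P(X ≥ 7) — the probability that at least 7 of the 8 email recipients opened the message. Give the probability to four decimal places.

P = 0.3671

X ~ Binomial(n=8, p=0.75).
P(X ≥ 7) = C(8,7)·0.75^7·0.25^1 + C(8,8)·0.75^8·0.25^0.
= 0.266968 + 0.100113 = 0.3671.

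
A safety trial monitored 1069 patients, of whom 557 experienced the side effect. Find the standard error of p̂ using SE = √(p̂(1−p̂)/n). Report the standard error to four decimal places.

SE = 0.0153

The sample proportion is 557/1069 = 0.52105.
p̂(1−p̂) = 0.52105·0.47895 = 0.249557.
SE = √(0.249557/1069) = √0.000233449 = 0.0153.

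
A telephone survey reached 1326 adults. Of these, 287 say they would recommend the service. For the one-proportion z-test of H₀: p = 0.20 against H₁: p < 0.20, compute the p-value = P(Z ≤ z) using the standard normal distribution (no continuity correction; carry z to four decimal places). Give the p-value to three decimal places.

p-value = 0.933

The sample proportion is 287/1326 = 0.21644.
SE₀ = √(0.20·0.80/1326) = 0.010985.
Test statistic (full precision, shown to 4 dp): z = (287/1326 − 0.20)/SE₀ ≈ 1.4967.
p-value = P(Z ≤ z) with z = 1.4967 → 0.933.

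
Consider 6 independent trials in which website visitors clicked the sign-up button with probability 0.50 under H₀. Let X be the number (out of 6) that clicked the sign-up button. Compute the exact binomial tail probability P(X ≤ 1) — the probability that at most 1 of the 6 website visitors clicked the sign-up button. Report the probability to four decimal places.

P = 0.1094

X ~ Binomial(n=6, p=0.50).
P(X ≤ 1) = C(6,0)·0.50^0·0.50^6 + C(6,1)·0.50^1·0.50^5.
= 0.015625 + 0.093750 = 0.1094.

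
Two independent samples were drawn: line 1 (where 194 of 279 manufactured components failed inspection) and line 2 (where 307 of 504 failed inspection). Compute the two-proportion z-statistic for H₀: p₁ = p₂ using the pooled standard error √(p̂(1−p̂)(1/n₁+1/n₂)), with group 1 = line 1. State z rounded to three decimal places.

Sample proportions: p̂₁ = 194/279 = 0.69534 and p̂₂ = 307/504 = 0.60913.
Pooled p̂ = (194+307)/(279+504) = 501/783 = 0.63985.
SE = √[p̂(1−p̂)(1/n₁+1/n₂)] = √[0.63985·0.36015·(1/279+1/504)] ≈ 0.035822.
z = (p̂₁ − p̂₂)/SE = (0.69534 − 0.60913)/0.035822 = 0.08621/0.035822 = 2.407.

z = 2.407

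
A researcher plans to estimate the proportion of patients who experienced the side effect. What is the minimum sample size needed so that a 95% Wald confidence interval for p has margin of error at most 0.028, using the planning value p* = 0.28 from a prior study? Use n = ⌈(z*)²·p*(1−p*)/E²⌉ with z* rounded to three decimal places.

The 95% critical value is z* = 1.960.
p*(1−p*) = 0.2016.
Required n before rounding: 3.841600 × 0.2016 / 0.028² = 987.840.
⌈987.840⌉ = 988.

n = 988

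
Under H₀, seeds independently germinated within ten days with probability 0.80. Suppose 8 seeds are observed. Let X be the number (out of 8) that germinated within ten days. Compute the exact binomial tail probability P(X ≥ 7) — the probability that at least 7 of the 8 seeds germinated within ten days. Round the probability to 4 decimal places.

X ~ Binomial(n=8, p=0.80).
P(X ≥ 7) = C(8,7)·0.80^7·0.20^1 + C(8,8)·0.80^8·0.20^0.
= 0.335544 + 0.167772 = 0.5033.

P = 0.5033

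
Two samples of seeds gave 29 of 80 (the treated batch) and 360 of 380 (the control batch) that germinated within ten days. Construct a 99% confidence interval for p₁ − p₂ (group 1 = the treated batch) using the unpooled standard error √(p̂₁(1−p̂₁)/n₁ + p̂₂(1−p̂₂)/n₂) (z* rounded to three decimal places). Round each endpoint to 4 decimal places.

p̂₁ = 0.36250, p̂₂ = 0.94737, so the observed difference is -0.58487.
SE = √(0.002888672 + 0.000131214) = √0.003019886 = 0.054953.
The 99% critical value is z* = 2.576. Margin = 2.576·0.054953 = 0.14156.
CI: -0.58487 ± 0.14156 = (-0.7264, -0.4433).

(-0.7264, -0.4433)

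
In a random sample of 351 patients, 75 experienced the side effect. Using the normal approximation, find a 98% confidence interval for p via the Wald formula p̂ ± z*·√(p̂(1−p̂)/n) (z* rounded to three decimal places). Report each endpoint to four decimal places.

(0.1628, 0.2646)

With x = 75 successes in n = 351, p̂ = 0.21368.
Standard error of p̂: √(0.168018/351) = √0.000478684 = 0.021879.
The 98% critical value is z* = 2.326.
Margin = 2.326·0.021879 = 0.05089.
Interval: 0.21368 ± 0.05089 → (0.1628, 0.2646).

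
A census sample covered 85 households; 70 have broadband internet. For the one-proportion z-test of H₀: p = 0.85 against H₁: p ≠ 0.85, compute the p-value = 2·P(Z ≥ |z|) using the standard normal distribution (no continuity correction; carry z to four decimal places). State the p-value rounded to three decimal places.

p-value = 0.494

With x = 70 successes in n = 85, p̂ = 0.82353.
Null standard error: √(0.85·0.15/85) = √0.001500000 = 0.038730.
Test statistic (full precision, shown to 4 dp): z = (70/85 − 0.85)/SE₀ ≈ -0.6835.
From the standard normal, 2·P(Z ≥ |z|) = 0.494.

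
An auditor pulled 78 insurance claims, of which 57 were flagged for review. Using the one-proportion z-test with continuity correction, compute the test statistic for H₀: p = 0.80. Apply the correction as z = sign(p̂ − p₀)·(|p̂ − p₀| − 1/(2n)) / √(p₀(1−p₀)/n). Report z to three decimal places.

The sample proportion is 57/78 = 0.73077. p̂ − p₀ = -0.069231.
Continuity correction 1/(2n) = 1/156 = 0.006410.
Corrected numerator: |-0.069231| − 0.006410 = 0.062821.
SE₀ = √(0.80·0.20/78) = 0.045291.
z = −0.062821/0.045291 = -1.387.

z = -1.387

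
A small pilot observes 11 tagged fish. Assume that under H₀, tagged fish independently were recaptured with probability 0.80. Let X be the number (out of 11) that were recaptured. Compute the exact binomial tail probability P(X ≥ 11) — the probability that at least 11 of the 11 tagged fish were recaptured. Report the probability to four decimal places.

P = 0.0859

X ~ Binomial(n=11, p=0.80).
P(X ≥ 11) = C(11,11)·0.80^11·0.20^0.
= 0.085899 = 0.0859.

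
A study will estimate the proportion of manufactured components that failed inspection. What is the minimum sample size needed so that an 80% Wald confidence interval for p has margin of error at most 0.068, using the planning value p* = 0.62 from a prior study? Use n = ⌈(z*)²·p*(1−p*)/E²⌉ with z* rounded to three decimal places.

n = 84

z* = 1.282 at the 80% level.
p*(1−p*) = 0.62·0.38 = 0.2356.
Required n before rounding: 1.643524 × 0.2356 / 0.068² = 83.740.
⌈83.740⌉ = 84.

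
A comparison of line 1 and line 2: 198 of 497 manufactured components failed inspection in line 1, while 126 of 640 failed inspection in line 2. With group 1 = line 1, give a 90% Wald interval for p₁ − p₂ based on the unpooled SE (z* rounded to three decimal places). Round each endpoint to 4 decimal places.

(0.1571, 0.2459)

p̂₁ = 0.39839, p̂₂ = 0.19687, so the observed difference is 0.20152.
Unpooled SE = √(p̂₁(1−p̂₁)/n₁ + p̂₂(1−p̂₂)/n₂) = √(0.000482244 + 0.000247055) = 0.027006.
The 90% critical value is z* = 1.645. Margin = 1.645·0.027006 = 0.04442.
CI: 0.20152 ± 0.04442 = (0.1571, 0.2459).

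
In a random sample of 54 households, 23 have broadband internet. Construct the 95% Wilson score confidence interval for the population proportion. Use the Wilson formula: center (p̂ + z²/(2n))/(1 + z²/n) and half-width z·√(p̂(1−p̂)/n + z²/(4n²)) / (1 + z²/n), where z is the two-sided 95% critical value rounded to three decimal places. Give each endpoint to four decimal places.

(0.3033, 0.5584)

Here p̂ = 23/54 = 0.42593 and z = 1.960 (z² = 3.841600).
1 + z²/n = 1.071141.
Adjusted center: (0.42593 + z²/(2n))/1.071141 = 0.43085.
Radicand: p̂(1−p̂)/n + z²/(4n²) = 0.004528019 + 0.000329355 = 0.004857374.
Half-width = 1.960·√0.004857374/1.071141 = 0.12753.
CI: 0.43085 ± 0.12753 = (0.3033, 0.5584).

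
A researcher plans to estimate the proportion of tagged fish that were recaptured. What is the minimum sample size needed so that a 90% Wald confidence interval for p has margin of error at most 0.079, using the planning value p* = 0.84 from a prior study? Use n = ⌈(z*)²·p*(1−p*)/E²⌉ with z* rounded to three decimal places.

The 90% critical value is z* = 1.645.
p*(1−p*) = 0.84·0.16 = 0.1344.
Required n before rounding: 2.706025 × 0.1344 / 0.079² = 58.274.
Rounding up, n = 59.

n = 59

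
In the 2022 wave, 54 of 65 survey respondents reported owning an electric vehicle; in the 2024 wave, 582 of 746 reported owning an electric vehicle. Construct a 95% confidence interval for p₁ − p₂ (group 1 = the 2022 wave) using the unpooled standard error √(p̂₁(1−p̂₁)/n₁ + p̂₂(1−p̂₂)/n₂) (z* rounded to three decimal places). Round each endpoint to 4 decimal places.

p̂₁ = 0.83077, p̂₂ = 0.78016, so the observed difference is 0.05061.
SE = √(0.002162949 + 0.000229906) = √0.002392855 = 0.048917.
The 95% critical value is z* = 1.960. Margin of error = 0.09588.
CI: 0.05061 ± 0.09588 = (-0.0453, 0.1465).

(-0.0453, 0.1465)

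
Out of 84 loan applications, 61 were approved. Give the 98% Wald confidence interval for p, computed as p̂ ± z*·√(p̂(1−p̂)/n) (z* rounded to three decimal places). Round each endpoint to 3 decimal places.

The sample proportion is 61/84 = 0.72619.
SE(p̂) = √(0.72619·0.27381/84) = 0.048653.
z* = 2.326 at the 98% level.
Margin = 2.326·0.048653 = 0.11317.
Interval: 0.72619 ± 0.11317 → (0.613, 0.839).

(0.613, 0.839)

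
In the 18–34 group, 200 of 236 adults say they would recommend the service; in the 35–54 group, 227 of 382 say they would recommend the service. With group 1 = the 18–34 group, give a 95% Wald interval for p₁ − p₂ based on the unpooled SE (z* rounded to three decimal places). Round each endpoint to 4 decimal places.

p̂₁ = 200/236 = 0.84746, p̂₂ = 227/382 = 0.59424; p̂₁ − p̂₂ = 0.25322.
SE = √(0.000547768 + 0.000631201) = √0.001178969 = 0.034336.
For 95% confidence, z* = 1.960. Margin = 1.960·0.034336 = 0.06730.
So the interval runs from 0.1859 to 0.3205.

(0.1859, 0.3205)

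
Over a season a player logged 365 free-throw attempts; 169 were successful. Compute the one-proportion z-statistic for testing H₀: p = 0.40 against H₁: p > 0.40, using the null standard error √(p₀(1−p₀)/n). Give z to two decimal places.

z = 2.46

Sample proportion p̂ = 169/365 = 0.46301.
Null standard error: √(0.40·0.60/365) = √0.000657534 = 0.025642.
z = (p̂ − p₀)/SE = (0.46301 − 0.40)/0.025642 = 2.46.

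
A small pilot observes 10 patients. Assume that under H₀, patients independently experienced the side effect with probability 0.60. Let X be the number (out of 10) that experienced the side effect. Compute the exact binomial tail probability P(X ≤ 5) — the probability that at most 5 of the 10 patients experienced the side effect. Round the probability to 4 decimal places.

P = 0.3669

X ~ Binomial(n=10, p=0.60).
P(X ≤ 5) = Σ_{j=0}^{5} C(10,j)·0.60^j·0.40^{10−j}.
= 0.000105 + 0.001573 + 0.010617 + 0.042467 + 0.111477 + 0.200658 = 0.3669.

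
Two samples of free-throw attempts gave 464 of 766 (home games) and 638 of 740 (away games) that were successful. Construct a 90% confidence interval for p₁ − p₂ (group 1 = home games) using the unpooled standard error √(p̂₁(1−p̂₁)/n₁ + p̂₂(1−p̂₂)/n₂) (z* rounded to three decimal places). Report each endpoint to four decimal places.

(-0.2922, -0.2207)

p̂₁ = 0.60574, p̂₂ = 0.86216, so the observed difference is -0.25642.
Unpooled SE = √(p̂₁(1−p̂₁)/n₁ + p̂₂(1−p̂₂)/n₂) = √(0.000311773 + 0.000160593) = 0.021734.
For 90% confidence, z* = 1.645. Margin = 1.645·0.021734 = 0.03575.
So the interval runs from -0.2922 to -0.2207.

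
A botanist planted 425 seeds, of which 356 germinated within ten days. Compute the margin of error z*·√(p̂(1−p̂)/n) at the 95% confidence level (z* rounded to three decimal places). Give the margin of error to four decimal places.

ME = 0.0351

p̂ = 356/425 = 0.83765.
SE = √(p̂(1−p̂)/n) = √(0.135994/425) = 0.017888.
z* = 1.960 at the 95% level.
So ME = 0.0351.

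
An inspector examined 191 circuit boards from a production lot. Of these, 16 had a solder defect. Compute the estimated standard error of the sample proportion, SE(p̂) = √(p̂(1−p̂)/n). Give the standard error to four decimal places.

SE = 0.0200

The sample proportion is 16/191 = 0.08377.
p̂(1−p̂) = 0.08377·0.91623 = 0.076753.
SE = √(0.076753/191) = 0.0200.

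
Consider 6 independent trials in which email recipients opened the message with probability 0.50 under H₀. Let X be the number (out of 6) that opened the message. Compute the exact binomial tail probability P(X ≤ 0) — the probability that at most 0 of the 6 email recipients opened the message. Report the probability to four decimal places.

X ~ Binomial(n=6, p=0.50).
P(X ≤ 0) = C(6,0)·0.50^0·0.50^6.
= 0.015625 = 0.0156.

P = 0.0156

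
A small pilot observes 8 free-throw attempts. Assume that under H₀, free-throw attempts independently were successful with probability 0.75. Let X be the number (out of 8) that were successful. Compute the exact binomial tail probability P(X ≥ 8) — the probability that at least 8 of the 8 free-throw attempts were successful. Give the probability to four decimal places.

X is binomial with n = 8 and p = 0.75.
P(X ≥ 8) = C(8,8)·0.75^8·0.25^0.
= 0.100113 = 0.1001.

P = 0.1001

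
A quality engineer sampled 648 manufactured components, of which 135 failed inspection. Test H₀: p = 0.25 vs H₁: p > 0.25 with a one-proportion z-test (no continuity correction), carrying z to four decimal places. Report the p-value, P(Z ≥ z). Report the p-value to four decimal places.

The sample proportion is 135/648 = 0.20833.
Under H₀, SE = √(p₀(1−p₀)/n) = √(0.25·0.75/648) = √0.000289352 = 0.017010.
Test statistic (full precision, shown to 4 dp): z = (135/648 − 0.25)/SE₀ ≈ -2.4495.
From the standard normal, P(Z ≥ z) = 0.9928.

p-value = 0.9928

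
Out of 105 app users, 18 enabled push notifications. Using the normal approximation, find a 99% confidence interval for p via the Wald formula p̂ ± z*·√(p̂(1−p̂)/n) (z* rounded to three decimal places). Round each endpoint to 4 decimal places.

(0.0767, 0.2662)

p̂ = 18/105 = 0.17143.
Standard error of p̂: √(0.142041/105) = √0.001352770 = 0.036780.
z* = 2.576 at the 99% level.
Margin of error: 2.576 × 0.036780 = 0.09475.
CI: 0.17143 ± 0.09475 = (0.0767, 0.2662).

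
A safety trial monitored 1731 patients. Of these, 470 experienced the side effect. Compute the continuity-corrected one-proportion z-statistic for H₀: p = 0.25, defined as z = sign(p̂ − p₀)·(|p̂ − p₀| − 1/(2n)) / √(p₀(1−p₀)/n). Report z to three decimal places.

Sample proportion p̂ = 470/1731 = 0.27152. p̂ − p₀ = 0.021519.
Continuity correction 1/(2n) = 1/3462 = 0.000289.
Corrected numerator: |0.021519| − 0.000289 = 0.021230.
Null standard error: √(0.25·0.75/1731) = √0.000108319 = 0.010408.
z = (+)0.021230/0.010408 = 2.040.

z = 2.040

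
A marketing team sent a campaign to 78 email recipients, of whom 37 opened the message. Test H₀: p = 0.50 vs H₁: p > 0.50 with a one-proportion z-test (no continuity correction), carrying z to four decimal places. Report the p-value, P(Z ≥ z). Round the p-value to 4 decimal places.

p̂ = 37/78 = 0.47436.
Under H₀, SE = √(p₀(1−p₀)/n) = √(0.50·0.50/78) = √0.003205128 = 0.056614.
Test statistic (full precision, shown to 4 dp): z = (37/78 − 0.50)/SE₀ ≈ -0.4529.
p-value = P(Z ≥ z) with z = -0.4529 → 0.6747.

p-value = 0.6747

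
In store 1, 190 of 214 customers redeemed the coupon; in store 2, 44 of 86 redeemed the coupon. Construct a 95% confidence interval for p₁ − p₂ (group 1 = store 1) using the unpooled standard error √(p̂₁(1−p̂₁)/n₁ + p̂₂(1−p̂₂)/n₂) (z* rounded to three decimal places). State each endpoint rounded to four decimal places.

p̂₁ = 0.88785, p̂₂ = 0.51163, so the observed difference is 0.37622.
Unpooled SE = √(p̂₁(1−p̂₁)/n₁ + p̂₂(1−p̂₂)/n₂) = √(0.000465290 + 0.002905405) = 0.058058.
The 95% critical value is z* = 1.960. Margin of error = 0.11379.
Interval: 0.37622 ± 0.11379 → (0.2624, 0.4900).

(0.2624, 0.4900)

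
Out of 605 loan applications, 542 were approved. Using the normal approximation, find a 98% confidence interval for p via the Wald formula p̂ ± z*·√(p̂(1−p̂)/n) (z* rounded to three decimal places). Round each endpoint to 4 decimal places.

(0.8670, 0.9248)

Sample proportion p̂ = 542/605 = 0.89587.
Standard error of p̂: √(0.093289/605) = √0.000154196 = 0.012418.
z* = 2.326 at the 98% level.
Margin = 2.326·0.012418 = 0.02888.
So the interval runs from 0.8670 to 0.9248.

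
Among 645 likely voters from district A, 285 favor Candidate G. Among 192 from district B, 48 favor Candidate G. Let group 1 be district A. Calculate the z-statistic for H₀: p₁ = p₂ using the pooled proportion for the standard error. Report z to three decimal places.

z = 4.768

Sample proportions: p̂₁ = 285/645 = 0.44186 and p̂₂ = 48/192 = 0.25000.
Pooling: p̂ = 333/837 = 0.39785.
Pooled SE = √[0.2395653·0.00675872] ≈ 0.040239.
z = 0.19186/0.040239 = 4.768.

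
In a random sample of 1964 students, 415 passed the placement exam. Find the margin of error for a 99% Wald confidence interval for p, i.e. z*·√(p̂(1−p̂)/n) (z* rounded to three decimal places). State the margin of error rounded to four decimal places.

p̂ = 415/1964 = 0.21130.
SE = √(p̂(1−p̂)/n) = √(0.166654/1964) = 0.009212.
z* = 2.576 at the 99% level.
So ME = 0.0237.

ME = 0.0237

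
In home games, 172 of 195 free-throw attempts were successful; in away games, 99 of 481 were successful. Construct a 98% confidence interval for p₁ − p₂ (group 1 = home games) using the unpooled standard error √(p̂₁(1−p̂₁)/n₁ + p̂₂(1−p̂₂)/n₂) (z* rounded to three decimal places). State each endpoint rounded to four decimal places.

(0.6075, 0.7450)

p̂₁ = 0.88205, p̂₂ = 0.20582, so the observed difference is 0.67623.
Unpooled SE = √(p̂₁(1−p̂₁)/n₁ + p̂₂(1−p̂₂)/n₂) = √(0.000533522 + 0.000339831) = 0.029553.
z* = 2.326 at the 98% level. Margin of error = 0.06874.
So the interval runs from 0.6075 to 0.7450.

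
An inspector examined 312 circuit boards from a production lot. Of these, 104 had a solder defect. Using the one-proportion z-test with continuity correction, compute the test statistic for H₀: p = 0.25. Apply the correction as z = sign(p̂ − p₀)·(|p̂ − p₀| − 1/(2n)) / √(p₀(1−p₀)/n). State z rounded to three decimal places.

Sample proportion p̂ = 104/312 = 0.33333. p̂ − p₀ = 0.083333.
1/(2n) = 0.001603.
Corrected numerator: |0.083333| − 0.001603 = 0.081730.
SE₀ = √(0.25·0.75/312) = 0.024515.
z = (+)0.081730/0.024515 = 3.334.

z = 3.334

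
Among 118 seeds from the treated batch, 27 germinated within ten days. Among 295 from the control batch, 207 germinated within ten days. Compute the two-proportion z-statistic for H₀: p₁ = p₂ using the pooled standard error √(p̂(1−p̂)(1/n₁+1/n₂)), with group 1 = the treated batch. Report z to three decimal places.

z = -8.761

Sample proportions: p̂₁ = 27/118 = 0.22881 and p̂₂ = 207/295 = 0.70169.
Pooling: p̂ = 234/413 = 0.56659.
SE = √[p̂(1−p̂)(1/n₁+1/n₂)] = √[0.56659·0.43341·(1/118+1/295)] ≈ 0.053977.
z = -0.47288/0.053977 = -8.761.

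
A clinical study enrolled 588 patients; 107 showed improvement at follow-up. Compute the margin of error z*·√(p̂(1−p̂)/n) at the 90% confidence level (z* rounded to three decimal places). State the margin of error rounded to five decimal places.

ME = 0.02617

With x = 107 successes in n = 588, p̂ = 0.18197.
SE = √(p̂(1−p̂)/n) = √(0.148859/588) = 0.015911.
The 90% critical value is z* = 1.645.
So ME = 0.02617.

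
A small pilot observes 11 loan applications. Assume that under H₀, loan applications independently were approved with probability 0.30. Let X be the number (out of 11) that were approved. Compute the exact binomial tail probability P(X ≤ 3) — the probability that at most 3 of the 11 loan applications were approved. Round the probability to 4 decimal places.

X ~ Binomial(n=11, p=0.30).
P(X ≤ 3) = C(11,0)·0.30^0·0.70^11 + C(11,1)·0.30^1·0.70^10 + C(11,2)·0.30^2·0.70^9 + C(11,3)·0.30^3·0.70^8.
= 0.019773 + 0.093217 + 0.199750 + 0.256822 = 0.5696.

P = 0.5696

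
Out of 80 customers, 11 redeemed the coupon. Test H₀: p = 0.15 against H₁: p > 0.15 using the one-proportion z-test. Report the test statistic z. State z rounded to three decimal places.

p̂ = 11/80 = 0.13750.
Under H₀, SE = √(p₀(1−p₀)/n) = √(0.15·0.85/80) = √0.001593750 = 0.039922.
Test statistic: z = -0.01250/0.039922 = -0.313.

z = -0.313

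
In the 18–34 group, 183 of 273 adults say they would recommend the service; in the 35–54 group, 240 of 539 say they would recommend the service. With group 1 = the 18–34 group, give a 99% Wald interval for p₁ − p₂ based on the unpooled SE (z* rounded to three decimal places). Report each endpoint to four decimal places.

p̂₁ = 0.67033, p̂₂ = 0.44527, so the observed difference is 0.22506.
SE = √(0.000809479 + 0.000458264) = √0.001267743 = 0.035605.
For 99% confidence, z* = 2.576. Margin = 2.576·0.035605 = 0.09172.
CI: 0.22506 ± 0.09172 = (0.1333, 0.3168).

(0.1333, 0.3168)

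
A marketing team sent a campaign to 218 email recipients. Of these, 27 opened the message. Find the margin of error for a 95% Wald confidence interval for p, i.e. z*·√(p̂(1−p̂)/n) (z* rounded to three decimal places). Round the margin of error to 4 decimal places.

ME = 0.0437

p̂ = 27/218 = 0.12385.
SE(p̂) = √(0.12385·0.87615/218) = 0.022311.
The 95% critical value is z* = 1.960.
Margin of error = z*·SE = 1.960 × 0.022311 = 0.0437.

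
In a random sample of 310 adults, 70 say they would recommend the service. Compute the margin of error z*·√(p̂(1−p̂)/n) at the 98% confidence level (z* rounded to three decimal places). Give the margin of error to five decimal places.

With x = 70 successes in n = 310, p̂ = 0.22581.
SE(p̂) = √(0.22581·0.77419/310) = 0.023747.
For 98% confidence, z* = 2.326.
So ME = 0.05524.

ME = 0.05524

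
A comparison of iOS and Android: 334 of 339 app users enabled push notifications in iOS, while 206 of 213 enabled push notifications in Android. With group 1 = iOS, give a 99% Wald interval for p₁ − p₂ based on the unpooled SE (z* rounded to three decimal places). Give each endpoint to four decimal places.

(-0.0176, 0.0538)

p̂₁ = 334/339 = 0.98525, p̂₂ = 206/213 = 0.96714; p̂₁ − p̂₂ = 0.01811.
Unpooled SE = √(p̂₁(1−p̂₁)/n₁ + p̂₂(1−p̂₂)/n₂) = √(0.000042866 + 0.000149220) = 0.013860.
z* = 2.576 at the 99% level. Margin = 2.576·0.013860 = 0.03570.
Interval: 0.01811 ± 0.03570 → (-0.0176, 0.0538).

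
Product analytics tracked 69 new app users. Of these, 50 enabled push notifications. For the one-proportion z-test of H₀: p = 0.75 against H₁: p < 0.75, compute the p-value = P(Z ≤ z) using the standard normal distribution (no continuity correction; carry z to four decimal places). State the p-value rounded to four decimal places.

With x = 50 successes in n = 69, p̂ = 0.72464.
Null standard error: √(0.75·0.25/69) = √0.002717391 = 0.052129.
z = (p̂ − p₀)/SE = (50/69 − 0.75)/0.052129 ≈ -0.4865.
p-value = P(Z ≤ z) with z = -0.4865 → 0.3133.

p-value = 0.3133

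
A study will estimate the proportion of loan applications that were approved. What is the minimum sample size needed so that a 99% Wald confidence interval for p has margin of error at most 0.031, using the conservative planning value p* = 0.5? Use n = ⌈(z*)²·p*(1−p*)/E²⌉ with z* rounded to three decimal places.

n = 1727

For 99% confidence, z* = 2.576.
p*(1−p*) = 0.2500.
(z*)²·p*(1−p*)/E² = 6.635776·0.2500/0.000961 = 1726.268.
⌈1726.268⌉ = 1727.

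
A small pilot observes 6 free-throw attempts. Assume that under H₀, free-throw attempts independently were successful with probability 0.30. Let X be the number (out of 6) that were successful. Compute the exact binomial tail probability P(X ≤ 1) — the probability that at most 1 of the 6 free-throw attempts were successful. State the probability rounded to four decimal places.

P = 0.4202

X ~ Binomial(n=6, p=0.30).
P(X ≤ 1) = C(6,0)·0.30^0·0.70^6 + C(6,1)·0.30^1·0.70^5.
= 0.117649 + 0.302526 = 0.4202.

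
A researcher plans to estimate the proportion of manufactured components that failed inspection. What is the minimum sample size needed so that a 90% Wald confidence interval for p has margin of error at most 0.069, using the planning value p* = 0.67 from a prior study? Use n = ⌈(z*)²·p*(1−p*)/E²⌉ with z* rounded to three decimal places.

n = 126

z* = 1.645 at the 90% level.
p*(1−p*) = 0.67·0.33 = 0.2211.
(z*)²·p*(1−p*)/E² = 2.706025·0.2211/0.004761 = 125.667.
Rounding up, n = 126.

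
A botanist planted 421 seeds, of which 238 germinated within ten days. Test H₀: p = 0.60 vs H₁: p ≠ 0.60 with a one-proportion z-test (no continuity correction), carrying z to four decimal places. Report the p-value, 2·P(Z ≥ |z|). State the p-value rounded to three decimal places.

With x = 238 successes in n = 421, p̂ = 0.56532.
SE₀ = √(0.60·0.40/421) = 0.023876.
Test statistic (full precision, shown to 4 dp): z = (238/421 − 0.60)/SE₀ ≈ -1.4525.
From the standard normal, 2·P(Z ≥ |z|) = 0.146.

p-value = 0.146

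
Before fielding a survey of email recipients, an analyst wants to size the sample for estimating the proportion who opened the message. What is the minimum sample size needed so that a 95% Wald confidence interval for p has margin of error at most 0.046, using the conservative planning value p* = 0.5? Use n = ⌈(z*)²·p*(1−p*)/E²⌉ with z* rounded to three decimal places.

The 95% critical value is z* = 1.960.
p*(1−p*) = 0.50·0.50 = 0.2500.
(z*)²·p*(1−p*)/E² = 3.841600·0.2500/0.002116 = 453.875.
⌈453.875⌉ = 454.

n = 454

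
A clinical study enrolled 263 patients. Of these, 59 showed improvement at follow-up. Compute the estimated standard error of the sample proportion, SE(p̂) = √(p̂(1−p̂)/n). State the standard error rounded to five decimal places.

p̂ = 59/263 = 0.22433.
p̂(1−p̂) = 0.22433·0.77567 = 0.174006.
SE = √(0.174006/263) = 0.02572.

SE = 0.02572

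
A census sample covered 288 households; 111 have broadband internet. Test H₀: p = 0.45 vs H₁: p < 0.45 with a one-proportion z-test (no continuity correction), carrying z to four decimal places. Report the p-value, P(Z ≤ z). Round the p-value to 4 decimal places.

Sample proportion p̂ = 111/288 = 0.38542.
Null standard error: √(0.45·0.55/288) = √0.000859375 = 0.029315.
Test statistic (full precision, shown to 4 dp): z = (111/288 − 0.45)/SE₀ ≈ -2.2031.
From the standard normal, P(Z ≤ z) = 0.0138.

p-value = 0.0138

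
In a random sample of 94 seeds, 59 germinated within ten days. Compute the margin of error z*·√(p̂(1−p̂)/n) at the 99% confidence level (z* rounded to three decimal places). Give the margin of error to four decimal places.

ME = 0.1284

Sample proportion p̂ = 59/94 = 0.62766.
Standard error of p̂: √(0.233703/94) = √0.002486202 = 0.049862.
z* = 2.576 at the 99% level.
Margin of error = z*·SE = 2.576 × 0.049862 = 0.1284.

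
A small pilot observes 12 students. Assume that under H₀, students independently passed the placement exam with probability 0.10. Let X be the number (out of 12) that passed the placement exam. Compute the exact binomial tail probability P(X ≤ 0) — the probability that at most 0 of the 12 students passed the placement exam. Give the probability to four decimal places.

X is binomial with n = 12 and p = 0.10.
P(X ≤ 0) = C(12,0)·0.10^0·0.90^12.
= 0.282430 = 0.2824.

P = 0.2824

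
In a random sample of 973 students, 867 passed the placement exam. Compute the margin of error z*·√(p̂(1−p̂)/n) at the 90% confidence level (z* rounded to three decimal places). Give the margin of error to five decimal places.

ME = 0.01643

p̂ = 867/973 = 0.89106.
SE(p̂) = √(0.89106·0.10894/973) = 0.009988.
The 90% critical value is z* = 1.645.
Margin of error = z*·SE = 1.645 × 0.009988 = 0.01643.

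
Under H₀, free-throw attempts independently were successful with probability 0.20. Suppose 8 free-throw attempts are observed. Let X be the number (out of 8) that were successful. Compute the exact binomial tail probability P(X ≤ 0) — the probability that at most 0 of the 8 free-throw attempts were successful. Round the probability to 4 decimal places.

P = 0.1678

X is binomial with n = 8 and p = 0.20.
P(X ≤ 0) = C(8,0)·0.20^0·0.80^8.
= 0.167772 = 0.1678.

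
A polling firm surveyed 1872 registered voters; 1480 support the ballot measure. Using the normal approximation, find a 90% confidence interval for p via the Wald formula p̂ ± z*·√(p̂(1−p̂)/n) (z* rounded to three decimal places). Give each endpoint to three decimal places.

p̂ = 1480/1872 = 0.79060.
SE(p̂) = √(0.79060·0.20940/1872) = 0.009404.
z* = 1.645 at the 90% level.
Margin of error: 1.645 × 0.009404 = 0.01547.
CI: 0.79060 ± 0.01547 = (0.775, 0.806).

(0.775, 0.806)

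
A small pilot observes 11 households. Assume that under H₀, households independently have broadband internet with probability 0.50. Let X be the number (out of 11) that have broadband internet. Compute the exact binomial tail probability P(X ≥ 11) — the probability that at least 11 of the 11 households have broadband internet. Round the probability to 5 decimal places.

X is binomial with n = 11 and p = 0.50.
P(X ≥ 11) = C(11,11)·0.50^11·0.50^0.
= 0.000488 = 0.00049.

P = 0.00049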